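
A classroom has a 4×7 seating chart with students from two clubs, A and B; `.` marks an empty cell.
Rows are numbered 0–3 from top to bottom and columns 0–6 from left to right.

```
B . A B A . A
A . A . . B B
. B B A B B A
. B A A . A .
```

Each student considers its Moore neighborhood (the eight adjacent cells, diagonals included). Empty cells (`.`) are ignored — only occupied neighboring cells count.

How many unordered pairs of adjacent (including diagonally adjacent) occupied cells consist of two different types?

Scan each occupied cell's neighbors to the right and below (and the two forward diagonals) so each pair is counted once.
Row 0: B(0,0)–A(1,0)≠ A(0,2)–B(0,3)≠ A(0,2)–A(1,2)= B(0,3)–A(0,4)≠ B(0,3)–A(1,2)≠ A(0,4)–B(1,5)≠ A(0,6)–B(1,6)≠ A(0,6)–B(1,5)≠  → 7/8 unlike.
Row 1: A(1,0)–B(2,1)≠ A(1,2)–B(2,2)≠ A(1,2)–A(2,3)= A(1,2)–B(2,1)≠ B(1,5)–B(1,6)= B(1,5)–B(2,5)= B(1,5)–A(2,6)≠ B(1,5)–B(2,4)= B(1,6)–A(2,6)≠ B(1,6)–B(2,5)=  → 5/10 unlike.
Row 2: B(2,1)–B(2,2)= B(2,1)–B(3,1)= B(2,1)–A(3,2)≠ B(2,2)–A(2,3)≠ B(2,2)–A(3,2)≠ B(2,2)–A(3,3)≠ B(2,2)–B(3,1)= A(2,3)–B(2,4)≠ A(2,3)–A(3,3)= A(2,3)–A(3,2)= B(2,4)–B(2,5)= B(2,4)–A(3,5)≠ B(2,4)–A(3,3)≠ B(2,5)–A(2,6)≠ B(2,5)–A(3,5)≠ A(2,6)–A(3,5)=  → 9/16 unlike.
Row 3: B(3,1)–A(3,2)≠ A(3,2)–A(3,3)=  → 1/2 unlike.
Total adjacent occupied pairs: 36; unlike-type pairs: 22.

22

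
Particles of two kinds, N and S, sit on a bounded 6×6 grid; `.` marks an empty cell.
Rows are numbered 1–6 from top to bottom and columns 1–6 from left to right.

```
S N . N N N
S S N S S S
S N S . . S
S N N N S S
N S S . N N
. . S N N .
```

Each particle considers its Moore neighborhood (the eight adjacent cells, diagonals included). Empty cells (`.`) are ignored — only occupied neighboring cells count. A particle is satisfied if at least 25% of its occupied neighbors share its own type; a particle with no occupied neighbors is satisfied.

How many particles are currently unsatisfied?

(1,1)S 2/3 ✓
(1,2)N 1/4 ✓
(1,4)N 2/4 ✓
(1,5)N 2/5 ✓
(1,6)N 1/3 ✓
(2,1)S 3/5 ✓
(2,2)S 4/7 ✓
(2,3)N 3/6 ✓
(2,4)S 2/5 ✓
(2,5)S 3/6 ✓
(2,6)S 2/4 ✓
(3,1)S 3/5 ✓
(3,2)N 3/8 ✓
(3,3)S 2/7 ✓
(3,6)S 4/4 ✓
(4,1)S 2/5 ✓
(4,2)N 3/8 ✓
(4,3)N 3/6 ✓
(4,4)N 2/5 ✓
(4,5)S 2/5 ✓
(4,6)S 2/4 ✓
(5,1)N 1/3 ✓
(5,2)S 3/6 ✓
(5,3)S 2/6 ✓
(5,5)N 4/6 ✓
(5,6)N 2/4 ✓
(6,3)S 2/3 ✓
(6,4)N 2/4 ✓
(6,5)N 3/3 ✓
Every one meets the threshold.

0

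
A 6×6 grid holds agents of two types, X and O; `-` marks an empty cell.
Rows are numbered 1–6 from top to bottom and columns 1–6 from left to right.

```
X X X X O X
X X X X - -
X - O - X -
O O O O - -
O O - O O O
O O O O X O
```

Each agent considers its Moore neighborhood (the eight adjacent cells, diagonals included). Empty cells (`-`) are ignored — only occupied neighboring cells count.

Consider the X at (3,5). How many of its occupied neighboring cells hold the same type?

Occupied neighbors of (3,5): (2,4)=X, (4,4)=O.
Same type (X): 1 of 2.

1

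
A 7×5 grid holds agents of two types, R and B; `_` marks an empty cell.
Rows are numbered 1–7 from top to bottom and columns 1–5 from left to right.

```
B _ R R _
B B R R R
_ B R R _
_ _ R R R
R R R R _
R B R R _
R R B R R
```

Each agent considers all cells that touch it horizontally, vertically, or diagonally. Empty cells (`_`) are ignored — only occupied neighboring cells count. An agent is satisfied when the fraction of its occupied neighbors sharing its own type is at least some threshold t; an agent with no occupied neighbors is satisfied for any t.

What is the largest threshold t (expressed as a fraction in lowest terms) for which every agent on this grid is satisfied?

1/8

Row 1: (1,1)B 2/2 · (1,3)R 3/4 · (1,4)R 4/4
Row 2: (2,1)B 3/3 · (2,2)B 3/6 · (2,3)R 5/7 · (2,4)R 6/6 · (2,5)R 3/3
Row 3: (3,2)B 2/5 · (3,3)R 5/7 · (3,4)R 7/7
Row 4: (4,3)R 6/7 · (4,4)R 6/6 · (4,5)R 3/3
Row 5: (5,1)R 2/3 · (5,2)R 5/6 · (5,3)R 6/7 · (5,4)R 6/6
Row 6: (6,1)R 4/5 · (6,2)B 1/8 · (6,3)R 6/8 · (6,4)R 5/6
Row 7: (7,1)R 2/3 · (7,2)R 3/5 · (7,3)B 1/5 · (7,4)R 3/4 · (7,5)R 2/2
The smallest same-type fraction is 1/8 at (6,2), which reduces to 1/8. Any threshold above that leaves this agent unsatisfied.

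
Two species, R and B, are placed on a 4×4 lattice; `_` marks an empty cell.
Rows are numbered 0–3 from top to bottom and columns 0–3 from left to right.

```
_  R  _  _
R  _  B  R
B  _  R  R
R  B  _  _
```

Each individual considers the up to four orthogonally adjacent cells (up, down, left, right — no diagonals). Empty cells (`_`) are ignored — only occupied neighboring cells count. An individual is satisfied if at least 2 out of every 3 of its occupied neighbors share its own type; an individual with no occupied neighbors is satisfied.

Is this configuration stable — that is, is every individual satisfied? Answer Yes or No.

No

Row 0: (0,1)R 0/0 ok
Row 1: (1,0)R 0/1 unhappy · (1,2)B 0/2 unhappy · (1,3)R 1/2 unhappy
Row 2: (2,0)B 0/2 unhappy · (2,2)R 1/2 unhappy · (2,3)R 2/2 ok
Row 3: (3,0)R 0/2 unhappy · (3,1)B 0/1 unhappy
For instance (1,0) has only 0/1 same-type neighbors, below 2/3.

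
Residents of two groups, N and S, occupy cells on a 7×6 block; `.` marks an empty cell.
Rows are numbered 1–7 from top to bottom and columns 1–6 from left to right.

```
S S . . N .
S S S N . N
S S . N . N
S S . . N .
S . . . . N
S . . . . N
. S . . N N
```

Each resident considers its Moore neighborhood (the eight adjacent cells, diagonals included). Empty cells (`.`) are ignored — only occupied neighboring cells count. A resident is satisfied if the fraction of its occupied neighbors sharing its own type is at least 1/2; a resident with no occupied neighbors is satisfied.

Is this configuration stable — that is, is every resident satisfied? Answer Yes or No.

Row 1: (1,1)S 3/3 satisfied · (1,2)S 4/4 satisfied · (1,5)N 2/2 satisfied
Row 2: (2,1)S 5/5 satisfied · (2,2)S 6/6 satisfied · (2,3)S 3/5 satisfied · (2,4)N 2/3 satisfied · (2,6)N 2/2 satisfied
Row 3: (3,1)S 5/5 satisfied · (3,2)S 6/6 satisfied · (3,4)N 2/3 satisfied · (3,6)N 2/2 satisfied
Row 4: (4,1)S 4/4 satisfied · (4,2)S 4/4 satisfied · (4,5)N 3/3 satisfied
Row 5: (5,1)S 3/3 satisfied · (5,6)N 2/2 satisfied
Row 6: (6,1)S 2/2 satisfied · (6,6)N 3/3 satisfied
Row 7: (7,2)S 1/1 satisfied · (7,5)N 2/2 satisfied · (7,6)N 2/2 satisfied
All meet the threshold, so the configuration is stable.

Yes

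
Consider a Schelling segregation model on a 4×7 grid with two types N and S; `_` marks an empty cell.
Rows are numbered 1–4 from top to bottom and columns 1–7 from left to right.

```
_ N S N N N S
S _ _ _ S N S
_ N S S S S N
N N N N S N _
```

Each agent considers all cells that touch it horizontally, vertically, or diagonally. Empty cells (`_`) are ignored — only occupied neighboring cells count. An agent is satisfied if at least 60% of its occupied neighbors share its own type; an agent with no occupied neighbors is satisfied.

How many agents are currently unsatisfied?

(1,2)N 0/2 unhappy
(1,3)S 0/2 unhappy
(1,4)N 1/3 unhappy
(1,5)N 3/4 ok
(1,6)N 2/5 unhappy
(1,7)S 1/3 unhappy
(2,1)S 0/2 unhappy
(2,5)S 3/7 unhappy
(2,6)N 3/8 unhappy
(2,7)S 2/5 unhappy
(3,2)N 3/5 ok
(3,3)S 1/5 unhappy
(3,4)S 4/6 ok
(3,5)S 4/7 unhappy
(3,6)S 4/7 unhappy
(3,7)N 2/4 unhappy
(4,1)N 2/2 ok
(4,2)N 3/4 ok
(4,3)N 3/5 ok
(4,4)N 1/5 unhappy
(4,5)S 3/5 ok
(4,6)N 1/4 unhappy
Unsatisfied: (1,2), (1,3), (1,4), (1,6), (1,7), (2,1), (2,5), (2,6), (2,7), (3,3), (3,5), (3,6), (3,7), (4,4), (4,6) — 15 in total.

15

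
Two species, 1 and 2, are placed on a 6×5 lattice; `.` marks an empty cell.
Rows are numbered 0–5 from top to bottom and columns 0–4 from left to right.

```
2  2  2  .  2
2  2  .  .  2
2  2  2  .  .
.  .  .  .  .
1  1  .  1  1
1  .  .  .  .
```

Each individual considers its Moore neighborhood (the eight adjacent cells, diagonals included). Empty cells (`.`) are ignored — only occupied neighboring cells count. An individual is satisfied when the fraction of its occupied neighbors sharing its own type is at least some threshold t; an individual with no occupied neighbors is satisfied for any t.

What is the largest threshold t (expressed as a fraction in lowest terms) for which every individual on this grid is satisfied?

(0,0)2 3/3
(0,1)2 4/4
(0,2)2 2/2
(0,4)2 1/1
(1,0)2 5/5
(1,1)2 7/7
(1,4)2 1/1
(2,0)2 3/3
(2,1)2 4/4
(2,2)2 2/2
(4,0)1 2/2
(4,1)1 2/2
(4,3)1 1/1
(4,4)1 1/1
(5,0)1 2/2
The smallest same-type fraction is 3/3 at (0,0), which reduces to 1/1. Any threshold above that leaves this individual unsatisfied.

1/1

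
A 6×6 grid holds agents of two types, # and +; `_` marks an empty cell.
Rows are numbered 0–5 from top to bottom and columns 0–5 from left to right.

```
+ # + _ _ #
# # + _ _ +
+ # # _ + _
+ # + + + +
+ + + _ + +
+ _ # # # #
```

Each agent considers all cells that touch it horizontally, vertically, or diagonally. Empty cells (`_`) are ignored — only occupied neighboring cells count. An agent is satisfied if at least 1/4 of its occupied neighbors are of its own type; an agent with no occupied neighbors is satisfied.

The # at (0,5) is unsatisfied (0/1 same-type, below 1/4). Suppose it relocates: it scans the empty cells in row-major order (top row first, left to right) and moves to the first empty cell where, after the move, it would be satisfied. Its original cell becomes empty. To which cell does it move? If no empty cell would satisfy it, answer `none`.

Vacating (0,5). Empty cells in order:
  (0,3): 0/2 same-type → still unsatisfied.
  (0,4): 0/1 same-type → still unsatisfied.
  (1,3): 1/4 same-type → satisfied — stop here.

(1,3)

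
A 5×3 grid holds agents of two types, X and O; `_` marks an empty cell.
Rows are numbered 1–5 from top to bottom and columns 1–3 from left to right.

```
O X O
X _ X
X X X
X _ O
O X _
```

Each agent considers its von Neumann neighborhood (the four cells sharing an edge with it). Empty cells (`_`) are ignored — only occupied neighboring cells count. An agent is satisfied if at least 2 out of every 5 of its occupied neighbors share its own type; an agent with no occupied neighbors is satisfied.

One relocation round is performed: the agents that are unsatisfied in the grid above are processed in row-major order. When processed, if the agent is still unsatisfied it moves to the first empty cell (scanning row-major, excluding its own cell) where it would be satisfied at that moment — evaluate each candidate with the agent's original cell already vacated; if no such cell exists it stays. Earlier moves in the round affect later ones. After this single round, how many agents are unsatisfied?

1

Initially unsatisfied (in order): (1,1), (1,2), (1,3), (4,3), (5,1), (5,2).
  (1,1) → (5,3).
  (1,2) → (1,1).
  (1,3): no empty cell satisfies it; stays.
  (4,3): now satisfied by earlier moves; stays.
  (5,1) → (1,2).
  (5,2) → (2,2).
Resulting grid:
X O O
X X X
X X X
X _ O
_ _ O
Unsatisfied now: (1,2).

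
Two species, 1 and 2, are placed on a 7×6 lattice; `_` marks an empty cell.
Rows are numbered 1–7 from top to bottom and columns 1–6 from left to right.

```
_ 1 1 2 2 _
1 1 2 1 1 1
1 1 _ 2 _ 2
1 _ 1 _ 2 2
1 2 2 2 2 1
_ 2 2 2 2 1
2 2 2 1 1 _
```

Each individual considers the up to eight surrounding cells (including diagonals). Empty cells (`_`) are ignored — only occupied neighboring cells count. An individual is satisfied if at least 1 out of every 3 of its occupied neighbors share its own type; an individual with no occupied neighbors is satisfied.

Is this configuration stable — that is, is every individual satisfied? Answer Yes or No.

Row 1: (1,2)1 3/4 ✓ · (1,3)1 3/5 ✓ · (1,4)2 2/5 ✓ · (1,5)2 1/4 ✗
Row 2: (2,1)1 4/4 ✓ · (2,2)1 5/6 ✓ · (2,3)2 2/7 ✗ · (2,4)1 2/6 ✓ · (2,5)1 2/6 ✓ · (2,6)1 1/3 ✓
Row 3: (3,1)1 4/4 ✓ · (3,2)1 5/6 ✓ · (3,4)2 2/5 ✓ · (3,6)2 2/4 ✓
Row 4: (4,1)1 3/4 ✓ · (4,3)1 1/5 ✗ · (4,5)2 5/6 ✓ · (4,6)2 3/4 ✓
Row 5: (5,1)1 1/3 ✓ · (5,2)2 3/6 ✓ · (5,3)2 5/6 ✓ · (5,4)2 6/7 ✓ · (5,5)2 5/7 ✓ · (5,6)1 1/5 ✗
Row 6: (6,2)2 6/7 ✓ · (6,3)2 7/8 ✓ · (6,4)2 6/8 ✓ · (6,5)2 3/7 ✓ · (6,6)1 2/4 ✓
Row 7: (7,1)2 2/2 ✓ · (7,2)2 4/4 ✓ · (7,3)2 4/5 ✓ · (7,4)1 1/5 ✗ · (7,5)1 2/4 ✓
For instance (1,5) has only 1/4 same-type neighbors, below 1/3.

No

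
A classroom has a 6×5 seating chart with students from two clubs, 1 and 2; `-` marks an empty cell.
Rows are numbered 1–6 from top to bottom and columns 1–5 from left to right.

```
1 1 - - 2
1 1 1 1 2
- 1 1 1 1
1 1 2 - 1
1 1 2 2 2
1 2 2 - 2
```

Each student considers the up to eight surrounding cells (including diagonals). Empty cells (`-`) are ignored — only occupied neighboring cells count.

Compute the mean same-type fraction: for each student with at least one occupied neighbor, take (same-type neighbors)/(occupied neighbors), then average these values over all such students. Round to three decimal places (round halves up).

0.735

(1,1)1 3/3
(1,2)1 4/4
(1,5)2 1/2
(2,1)1 4/4
(2,2)1 6/6
(2,3)1 6/6
(2,4)1 4/6
(2,5)2 1/4
(3,2)1 6/7
(3,3)1 6/7
(3,4)1 5/7
(3,5)1 3/4
(4,1)1 4/4
(4,2)1 5/7
(4,3)2 2/7
(4,5)1 2/4
(5,1)1 4/5
(5,2)1 4/8
(5,3)2 4/6
(5,4)2 5/6
(5,5)2 2/3
(6,1)1 2/3
(6,2)2 2/5
(6,3)2 3/4
(6,5)2 2/2
Sum over 25 students: 3/3 + 4/4 + 1/2 + 4/4 + 6/6 + 6/6 + 4/6 + 1/4 + 6/7 + 6/7 + 5/7 + 3/4 + 4/4 + 5/7 + 2/7 + 2/4 + 4/5 + 4/8 + 4/6 + 5/6 + 2/3 + 2/3 + 2/5 + 3/4 + 2/2 = 2573/140; mean = 2573/140 ÷ 25 = 2573/3500 = 0.735142… → 0.735.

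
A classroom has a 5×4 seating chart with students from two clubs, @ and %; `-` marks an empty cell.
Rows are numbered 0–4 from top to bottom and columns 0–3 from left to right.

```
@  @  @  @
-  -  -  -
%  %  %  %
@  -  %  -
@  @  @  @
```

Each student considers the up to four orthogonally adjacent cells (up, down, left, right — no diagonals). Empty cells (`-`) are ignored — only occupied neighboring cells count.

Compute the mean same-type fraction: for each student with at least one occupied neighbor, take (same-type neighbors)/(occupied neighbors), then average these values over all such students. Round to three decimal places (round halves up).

Row 0: (0,0)@ 1/1 · (0,1)@ 2/2 · (0,2)@ 2/2 · (0,3)@ 1/1
Row 2: (2,0)% 1/2 · (2,1)% 2/2 · (2,2)% 3/3 · (2,3)% 1/1
Row 3: (3,0)@ 1/2 · (3,2)% 1/2
Row 4: (4,0)@ 2/2 · (4,1)@ 2/2 · (4,2)@ 2/3 · (4,3)@ 1/1
Sum over 14 students: 1/1 + 2/2 + 2/2 + 1/1 + 1/2 + 2/2 + 3/3 + 1/1 + 1/2 + 1/2 + 2/2 + 2/2 + 2/3 + 1/1 = 73/6; mean = 73/6 ÷ 14 = 73/84 = 0.869047… → 0.869.

0.869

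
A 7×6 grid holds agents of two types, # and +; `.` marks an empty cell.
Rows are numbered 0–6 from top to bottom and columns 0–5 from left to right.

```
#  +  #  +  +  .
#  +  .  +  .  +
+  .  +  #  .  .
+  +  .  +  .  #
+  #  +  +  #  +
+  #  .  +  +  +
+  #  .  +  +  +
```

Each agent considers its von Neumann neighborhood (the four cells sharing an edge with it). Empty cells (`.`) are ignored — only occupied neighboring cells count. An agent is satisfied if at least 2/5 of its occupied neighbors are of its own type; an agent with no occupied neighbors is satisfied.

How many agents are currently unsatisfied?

9

Row 0: (0,0)# 1/2 satisfied · (0,1)+ 1/3 not · (0,2)# 0/2 not · (0,3)+ 2/3 satisfied · (0,4)+ 1/1 satisfied
Row 1: (1,0)# 1/3 not · (1,1)+ 1/2 satisfied · (1,3)+ 1/2 satisfied · (1,5)+ 0/0 satisfied
Row 2: (2,0)+ 1/2 satisfied · (2,2)+ 0/1 not · (2,3)# 0/3 not
Row 3: (3,0)+ 3/3 satisfied · (3,1)+ 1/2 satisfied · (3,3)+ 1/2 satisfied · (3,5)# 0/1 not
Row 4: (4,0)+ 2/3 satisfied · (4,1)# 1/4 not · (4,2)+ 1/2 satisfied · (4,3)+ 3/4 satisfied · (4,4)# 0/3 not · (4,5)+ 1/3 not
Row 5: (5,0)+ 2/3 satisfied · (5,1)# 2/3 satisfied · (5,3)+ 3/3 satisfied · (5,4)+ 3/4 satisfied · (5,5)+ 3/3 satisfied
Row 6: (6,0)+ 1/2 satisfied · (6,1)# 1/2 satisfied · (6,3)+ 2/2 satisfied · (6,4)+ 3/3 satisfied · (6,5)+ 2/2 satisfied
Unsatisfied: (0,1), (0,2), (1,0), (2,2), (2,3), (3,5), (4,1), (4,4), (4,5) — 9 in total.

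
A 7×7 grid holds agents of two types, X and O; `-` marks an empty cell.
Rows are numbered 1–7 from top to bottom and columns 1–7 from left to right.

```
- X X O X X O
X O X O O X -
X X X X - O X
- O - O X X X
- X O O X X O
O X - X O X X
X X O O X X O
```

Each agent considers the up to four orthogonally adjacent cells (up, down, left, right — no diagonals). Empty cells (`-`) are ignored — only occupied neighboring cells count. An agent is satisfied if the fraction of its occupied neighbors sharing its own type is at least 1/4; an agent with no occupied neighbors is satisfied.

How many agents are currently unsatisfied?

9

Row 1: (1,2)X 1/2 ✓ · (1,3)X 2/3 ✓ · (1,4)O 1/3 ✓ · (1,5)X 1/3 ✓ · (1,6)X 2/3 ✓ · (1,7)O 0/1 ✗
Row 2: (2,1)X 1/2 ✓ · (2,2)O 0/4 ✗ · (2,3)X 2/4 ✓ · (2,4)O 2/4 ✓ · (2,5)O 1/3 ✓ · (2,6)X 1/3 ✓
Row 3: (3,1)X 2/2 ✓ · (3,2)X 2/4 ✓ · (3,3)X 3/3 ✓ · (3,4)X 1/3 ✓ · (3,6)O 0/3 ✗ · (3,7)X 1/2 ✓
Row 4: (4,2)O 0/2 ✗ · (4,4)O 1/3 ✓ · (4,5)X 2/3 ✓ · (4,6)X 3/4 ✓ · (4,7)X 2/3 ✓
Row 5: (5,2)X 1/3 ✓ · (5,3)O 1/2 ✓ · (5,4)O 2/4 ✓ · (5,5)X 2/4 ✓ · (5,6)X 3/4 ✓ · (5,7)O 0/3 ✗
Row 6: (6,1)O 0/2 ✗ · (6,2)X 2/3 ✓ · (6,4)X 0/3 ✗ · (6,5)O 0/4 ✗ · (6,6)X 3/4 ✓ · (6,7)X 1/3 ✓
Row 7: (7,1)X 1/2 ✓ · (7,2)X 2/3 ✓ · (7,3)O 1/2 ✓ · (7,4)O 1/3 ✓ · (7,5)X 1/3 ✓ · (7,6)X 2/3 ✓ · (7,7)O 0/2 ✗
Unsatisfied: (1,7), (2,2), (3,6), (4,2), (5,7), (6,1), (6,4), (6,5), (7,7) — 9 in total.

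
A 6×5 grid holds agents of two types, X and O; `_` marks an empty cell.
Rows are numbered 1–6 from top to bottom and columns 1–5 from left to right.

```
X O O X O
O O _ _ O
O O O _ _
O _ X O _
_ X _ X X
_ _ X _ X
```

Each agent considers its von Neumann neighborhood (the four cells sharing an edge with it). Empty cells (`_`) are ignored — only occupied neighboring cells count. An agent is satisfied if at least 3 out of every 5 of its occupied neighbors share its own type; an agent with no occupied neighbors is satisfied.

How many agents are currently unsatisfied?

Row 1: (1,1)X 0/2 unhappy · (1,2)O 2/3 ok · (1,3)O 1/2 unhappy · (1,4)X 0/2 unhappy · (1,5)O 1/2 unhappy
Row 2: (2,1)O 2/3 ok · (2,2)O 3/3 ok · (2,5)O 1/1 ok
Row 3: (3,1)O 3/3 ok · (3,2)O 3/3 ok · (3,3)O 1/2 unhappy
Row 4: (4,1)O 1/1 ok · (4,3)X 0/2 unhappy · (4,4)O 0/2 unhappy
Row 5: (5,2)X 0/0 ok · (5,4)X 1/2 unhappy · (5,5)X 2/2 ok
Row 6: (6,3)X 0/0 ok · (6,5)X 1/1 ok
Unsatisfied: (1,1), (1,3), (1,4), (1,5), (3,3), (4,3), (4,4), (5,4) — 8 in total.

8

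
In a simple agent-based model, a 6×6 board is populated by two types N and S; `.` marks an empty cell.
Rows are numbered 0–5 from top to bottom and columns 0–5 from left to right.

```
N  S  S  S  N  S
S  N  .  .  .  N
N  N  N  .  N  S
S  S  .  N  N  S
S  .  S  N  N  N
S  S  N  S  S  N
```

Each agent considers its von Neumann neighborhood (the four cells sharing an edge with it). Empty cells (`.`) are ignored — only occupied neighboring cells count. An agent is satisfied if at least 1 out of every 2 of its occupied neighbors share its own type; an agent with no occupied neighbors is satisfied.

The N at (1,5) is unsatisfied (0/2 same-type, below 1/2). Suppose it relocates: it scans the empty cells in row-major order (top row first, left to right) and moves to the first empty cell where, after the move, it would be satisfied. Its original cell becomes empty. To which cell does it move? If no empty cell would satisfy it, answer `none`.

Vacating (1,5). Empty cells in order:
  (1,2): 2/3 same-type → satisfied — stop here.

(1,2)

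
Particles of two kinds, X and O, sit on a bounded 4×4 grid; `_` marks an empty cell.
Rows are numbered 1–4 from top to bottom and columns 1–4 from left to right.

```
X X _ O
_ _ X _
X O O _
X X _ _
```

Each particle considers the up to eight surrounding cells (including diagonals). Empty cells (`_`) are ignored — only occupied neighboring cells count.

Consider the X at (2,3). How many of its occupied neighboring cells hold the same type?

1

Occupied neighbors of (2,3): (1,2)=X, (1,4)=O, (3,2)=O, (3,3)=O.
Same type (X): 1 of 4.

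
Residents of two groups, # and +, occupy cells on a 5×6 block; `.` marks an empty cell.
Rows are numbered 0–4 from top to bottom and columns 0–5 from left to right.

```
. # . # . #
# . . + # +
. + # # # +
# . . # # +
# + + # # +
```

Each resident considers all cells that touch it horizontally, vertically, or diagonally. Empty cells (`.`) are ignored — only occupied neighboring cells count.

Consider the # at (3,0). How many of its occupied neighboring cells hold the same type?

1

Occupied neighbors of (3,0): (2,1)=+, (4,0)=#, (4,1)=+.
Same type (#): 1 of 3.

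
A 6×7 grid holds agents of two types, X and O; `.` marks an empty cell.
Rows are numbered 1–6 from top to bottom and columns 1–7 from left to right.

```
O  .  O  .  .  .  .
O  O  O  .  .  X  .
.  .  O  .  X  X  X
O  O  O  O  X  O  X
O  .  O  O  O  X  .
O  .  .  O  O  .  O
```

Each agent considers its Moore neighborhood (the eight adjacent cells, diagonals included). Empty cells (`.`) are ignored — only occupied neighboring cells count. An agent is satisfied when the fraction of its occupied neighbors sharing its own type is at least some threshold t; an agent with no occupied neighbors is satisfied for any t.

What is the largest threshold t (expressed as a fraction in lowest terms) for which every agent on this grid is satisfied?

Row 1: (1,1)O 2/2 · (1,3)O 2/2
Row 2: (2,1)O 2/2 · (2,2)O 5/5 · (2,3)O 3/3 · (2,6)X 3/3
Row 3: (3,3)O 5/5 · (3,5)X 3/5 · (3,6)X 5/6 · (3,7)X 3/4
Row 4: (4,1)O 2/2 · (4,2)O 5/5 · (4,3)O 5/5 · (4,4)O 5/7 · (4,5)X 3/7 · (4,6)O 1/7 · (4,7)X 3/4
Row 5: (5,1)O 3/3 · (5,3)O 5/5 · (5,4)O 6/7 · (5,5)O 5/7 · (5,6)X 2/6
Row 6: (6,1)O 1/1 · (6,4)O 4/4 · (6,5)O 3/4 · (6,7)O 0/1
The smallest same-type fraction is 0/1 at (6,7), which reduces to 0/1. Any threshold above that leaves this agent unsatisfied.

0/1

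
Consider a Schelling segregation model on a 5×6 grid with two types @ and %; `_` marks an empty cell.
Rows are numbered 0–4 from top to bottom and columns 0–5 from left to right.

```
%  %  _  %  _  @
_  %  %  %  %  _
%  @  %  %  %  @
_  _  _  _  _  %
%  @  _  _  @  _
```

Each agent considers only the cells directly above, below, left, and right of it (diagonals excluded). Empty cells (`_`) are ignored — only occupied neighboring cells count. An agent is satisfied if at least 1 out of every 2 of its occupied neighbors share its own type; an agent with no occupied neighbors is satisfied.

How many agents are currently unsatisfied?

6

Row 0: (0,0)% 1/1 ✓ · (0,1)% 2/2 ✓ · (0,3)% 1/1 ✓ · (0,5)@ 0/0 ✓
Row 1: (1,1)% 2/3 ✓ · (1,2)% 3/3 ✓ · (1,3)% 4/4 ✓ · (1,4)% 2/2 ✓
Row 2: (2,0)% 0/1 ✗ · (2,1)@ 0/3 ✗ · (2,2)% 2/3 ✓ · (2,3)% 3/3 ✓ · (2,4)% 2/3 ✓ · (2,5)@ 0/2 ✗
Row 3: (3,5)% 0/1 ✗
Row 4: (4,0)% 0/1 ✗ · (4,1)@ 0/1 ✗ · (4,4)@ 0/0 ✓
Unsatisfied: (2,0), (2,1), (2,5), (3,5), (4,0), (4,1) — 6 in total.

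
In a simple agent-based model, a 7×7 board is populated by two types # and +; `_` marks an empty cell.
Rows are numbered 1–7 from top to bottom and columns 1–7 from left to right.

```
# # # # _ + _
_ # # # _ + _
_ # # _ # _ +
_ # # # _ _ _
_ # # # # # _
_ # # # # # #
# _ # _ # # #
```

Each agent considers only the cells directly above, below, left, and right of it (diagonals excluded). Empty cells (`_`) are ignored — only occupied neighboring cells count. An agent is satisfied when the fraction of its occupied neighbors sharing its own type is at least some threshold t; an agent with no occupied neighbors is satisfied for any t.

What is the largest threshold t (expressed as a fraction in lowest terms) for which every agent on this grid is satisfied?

(1,1)# 1/1
(1,2)# 3/3
(1,3)# 3/3
(1,4)# 2/2
(1,6)+ 1/1
(2,2)# 3/3
(2,3)# 4/4
(2,4)# 2/2
(2,6)+ 1/1
(3,2)# 3/3
(3,3)# 3/3
(3,5)# — no occupied neighbors
(3,7)+ — no occupied neighbors
(4,2)# 3/3
(4,3)# 4/4
(4,4)# 2/2
(5,2)# 3/3
(5,3)# 4/4
(5,4)# 4/4
(5,5)# 3/3
(5,6)# 2/2
(6,2)# 2/2
(6,3)# 4/4
(6,4)# 3/3
(6,5)# 4/4
(6,6)# 4/4
(6,7)# 2/2
(7,1)# — no occupied neighbors
(7,3)# 1/1
(7,5)# 2/2
(7,6)# 3/3
(7,7)# 2/2
The smallest same-type fraction is 1/1 at (1,1), which reduces to 1/1. Any threshold above that leaves this agent unsatisfied.

1/1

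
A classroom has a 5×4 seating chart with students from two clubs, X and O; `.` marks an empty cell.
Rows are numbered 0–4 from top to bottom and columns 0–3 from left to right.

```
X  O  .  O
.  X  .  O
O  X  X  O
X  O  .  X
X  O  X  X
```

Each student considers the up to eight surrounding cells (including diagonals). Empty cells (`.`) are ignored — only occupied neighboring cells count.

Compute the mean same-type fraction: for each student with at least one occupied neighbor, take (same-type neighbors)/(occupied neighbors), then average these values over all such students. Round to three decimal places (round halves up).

0.498

(0,0)X 1/2
(0,1)O 0/2
(0,3)O 1/1
(1,1)X 3/5
(1,3)O 2/3
(2,0)O 1/4
(2,1)X 3/5
(2,2)X 3/6
(2,3)O 1/3
(3,0)X 2/5
(3,1)O 2/7
(3,3)X 3/4
(4,0)X 1/3
(4,1)O 1/4
(4,2)X 2/4
(4,3)X 2/2
Sum over 16 students: 1/2 + 0/2 + 1/1 + 3/5 + 2/3 + 1/4 + 3/5 + 3/6 + 1/3 + 2/5 + 2/7 + 3/4 + 1/3 + 1/4 + 2/4 + 2/2 = 3347/420; mean = 3347/420 ÷ 16 = 3347/6720 = 0.498065… → 0.498.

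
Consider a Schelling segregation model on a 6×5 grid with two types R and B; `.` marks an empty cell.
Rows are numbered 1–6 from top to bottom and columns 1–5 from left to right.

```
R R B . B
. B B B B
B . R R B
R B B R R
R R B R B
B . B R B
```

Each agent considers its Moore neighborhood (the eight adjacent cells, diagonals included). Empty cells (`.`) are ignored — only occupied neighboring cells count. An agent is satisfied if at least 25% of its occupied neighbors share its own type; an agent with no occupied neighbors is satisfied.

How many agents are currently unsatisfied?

Row 1: (1,1)R 1/2 ✓ · (1,2)R 1/4 ✓ · (1,3)B 3/4 ✓ · (1,5)B 2/2 ✓
Row 2: (2,2)B 3/6 ✓ · (2,3)B 3/6 ✓ · (2,4)B 5/7 ✓ · (2,5)B 3/4 ✓
Row 3: (3,1)B 2/3 ✓ · (3,3)R 2/7 ✓ · (3,4)R 3/8 ✓ · (3,5)B 2/5 ✓
Row 4: (4,1)R 2/4 ✓ · (4,2)B 3/7 ✓ · (4,3)B 2/7 ✓ · (4,4)R 4/8 ✓ · (4,5)R 3/5 ✓
Row 5: (5,1)R 2/4 ✓ · (5,2)R 2/7 ✓ · (5,3)B 3/7 ✓ · (5,4)R 3/8 ✓ · (5,5)B 1/5 ✗
Row 6: (6,1)B 0/2 ✗ · (6,3)B 1/4 ✓ · (6,4)R 1/5 ✗ · (6,5)B 1/3 ✓
Unsatisfied: (5,5), (6,1), (6,4) — 3 in total.

3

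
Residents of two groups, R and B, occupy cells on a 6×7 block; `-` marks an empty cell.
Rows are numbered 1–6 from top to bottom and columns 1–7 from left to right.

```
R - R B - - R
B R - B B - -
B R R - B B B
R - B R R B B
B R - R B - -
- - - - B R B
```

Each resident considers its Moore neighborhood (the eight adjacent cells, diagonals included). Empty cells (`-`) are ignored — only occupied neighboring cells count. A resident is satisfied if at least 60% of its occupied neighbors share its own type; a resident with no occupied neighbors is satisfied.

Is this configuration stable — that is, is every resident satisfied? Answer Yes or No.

(1,1)R 1/2 unhappy
(1,3)R 1/3 unhappy
(1,4)B 2/3 ok
(1,7)R 0/0 ok
(2,1)B 1/4 unhappy
(2,2)R 4/6 ok
(2,4)B 3/5 ok
(2,5)B 4/4 ok
(3,1)B 1/4 unhappy
(3,2)R 3/6 unhappy
(3,3)R 3/5 ok
(3,5)B 4/6 ok
(3,6)B 5/6 ok
(3,7)B 3/3 ok
(4,1)R 2/4 unhappy
(4,3)B 0/5 unhappy
(4,4)R 3/6 unhappy
(4,5)R 2/6 unhappy
(4,6)B 5/6 ok
(4,7)B 3/3 ok
(5,1)B 0/2 unhappy
(5,2)R 1/3 unhappy
(5,4)R 2/5 unhappy
(5,5)B 2/6 unhappy
(6,5)B 1/3 unhappy
(6,6)R 0/3 unhappy
(6,7)B 0/1 unhappy
For instance (1,1) has only 1/2 same-type neighbors, below 3/5.

No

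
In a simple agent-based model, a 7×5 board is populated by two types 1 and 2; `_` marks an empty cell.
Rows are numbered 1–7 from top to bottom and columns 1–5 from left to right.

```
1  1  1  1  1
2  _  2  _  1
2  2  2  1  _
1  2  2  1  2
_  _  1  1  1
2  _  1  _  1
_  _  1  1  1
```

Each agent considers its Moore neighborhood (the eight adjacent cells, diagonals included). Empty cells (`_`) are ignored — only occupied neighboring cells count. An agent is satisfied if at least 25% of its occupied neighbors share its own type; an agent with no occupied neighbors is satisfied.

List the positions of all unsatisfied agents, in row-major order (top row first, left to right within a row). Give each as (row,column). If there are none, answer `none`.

(1,1)1 1/2 satisfied
(1,2)1 2/4 satisfied
(1,3)1 2/3 satisfied
(1,4)1 3/4 satisfied
(1,5)1 2/2 satisfied
(2,1)2 2/4 satisfied
(2,3)2 2/6 satisfied
(2,5)1 3/3 satisfied
(3,1)2 3/4 satisfied
(3,2)2 6/7 satisfied
(3,3)2 4/6 satisfied
(3,4)1 2/6 satisfied
(4,1)1 0/3 not
(4,2)2 4/6 satisfied
(4,3)2 3/7 satisfied
(4,4)1 4/7 satisfied
(4,5)2 0/4 not
(5,3)1 3/5 satisfied
(5,4)1 5/7 satisfied
(5,5)1 3/4 satisfied
(6,1)2 0/0 satisfied
(6,3)1 4/4 satisfied
(6,5)1 4/4 satisfied
(7,3)1 2/2 satisfied
(7,4)1 4/4 satisfied
(7,5)1 2/2 satisfied

(4,1), (4,5)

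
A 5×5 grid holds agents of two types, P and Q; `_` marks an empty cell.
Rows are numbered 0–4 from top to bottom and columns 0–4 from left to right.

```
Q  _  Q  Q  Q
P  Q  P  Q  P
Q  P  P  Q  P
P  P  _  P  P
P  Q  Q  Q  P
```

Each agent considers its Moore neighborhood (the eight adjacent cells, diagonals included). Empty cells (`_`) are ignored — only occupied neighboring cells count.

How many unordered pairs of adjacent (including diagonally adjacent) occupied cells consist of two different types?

31

Scan each occupied cell's neighbors to the right and below (and the two forward diagonals) so each pair is counted once.
Row 0: Q(0,0)–P(1,0)≠ Q(0,0)–Q(1,1)= Q(0,2)–Q(0,3)= Q(0,2)–P(1,2)≠ Q(0,2)–Q(1,3)= Q(0,2)–Q(1,1)= Q(0,3)–Q(0,4)= Q(0,3)–Q(1,3)= Q(0,3)–P(1,4)≠ Q(0,3)–P(1,2)≠ Q(0,4)–P(1,4)≠ Q(0,4)–Q(1,3)=  → 5/12 unlike.
Row 1: P(1,0)–Q(1,1)≠ P(1,0)–Q(2,0)≠ P(1,0)–P(2,1)= Q(1,1)–P(1,2)≠ Q(1,1)–P(2,1)≠ Q(1,1)–P(2,2)≠ Q(1,1)–Q(2,0)= P(1,2)–Q(1,3)≠ P(1,2)–P(2,2)= P(1,2)–Q(2,3)≠ P(1,2)–P(2,1)= Q(1,3)–P(1,4)≠ Q(1,3)–Q(2,3)= Q(1,3)–P(2,4)≠ Q(1,3)–P(2,2)≠ P(1,4)–P(2,4)= P(1,4)–Q(2,3)≠  → 11/17 unlike.
Row 2: Q(2,0)–P(2,1)≠ Q(2,0)–P(3,0)≠ Q(2,0)–P(3,1)≠ P(2,1)–P(2,2)= P(2,1)–P(3,1)= P(2,1)–P(3,0)= P(2,2)–Q(2,3)≠ P(2,2)–P(3,3)= P(2,2)–P(3,1)= Q(2,3)–P(2,4)≠ Q(2,3)–P(3,3)≠ Q(2,3)–P(3,4)≠ P(2,4)–P(3,4)= P(2,4)–P(3,3)=  → 7/14 unlike.
Row 3: P(3,0)–P(3,1)= P(3,0)–P(4,0)= P(3,0)–Q(4,1)≠ P(3,1)–Q(4,1)≠ P(3,1)–Q(4,2)≠ P(3,1)–P(4,0)= P(3,3)–P(3,4)= P(3,3)–Q(4,3)≠ P(3,3)–P(4,4)= P(3,3)–Q(4,2)≠ P(3,4)–P(4,4)= P(3,4)–Q(4,3)≠  → 6/12 unlike.
Row 4: P(4,0)–Q(4,1)≠ Q(4,1)–Q(4,2)= Q(4,2)–Q(4,3)= Q(4,3)–P(4,4)≠  → 2/4 unlike.
Total adjacent occupied pairs: 59; unlike-type pairs: 31.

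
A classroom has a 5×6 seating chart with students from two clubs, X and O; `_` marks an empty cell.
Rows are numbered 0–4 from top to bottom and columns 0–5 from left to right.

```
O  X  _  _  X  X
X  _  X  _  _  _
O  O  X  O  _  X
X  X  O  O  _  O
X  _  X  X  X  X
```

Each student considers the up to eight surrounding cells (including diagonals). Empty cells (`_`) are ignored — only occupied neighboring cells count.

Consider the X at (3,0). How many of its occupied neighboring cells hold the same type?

2

Occupied neighbors of (3,0): (2,0)=O, (2,1)=O, (3,1)=X, (4,0)=X.
Same type (X): 2 of 4.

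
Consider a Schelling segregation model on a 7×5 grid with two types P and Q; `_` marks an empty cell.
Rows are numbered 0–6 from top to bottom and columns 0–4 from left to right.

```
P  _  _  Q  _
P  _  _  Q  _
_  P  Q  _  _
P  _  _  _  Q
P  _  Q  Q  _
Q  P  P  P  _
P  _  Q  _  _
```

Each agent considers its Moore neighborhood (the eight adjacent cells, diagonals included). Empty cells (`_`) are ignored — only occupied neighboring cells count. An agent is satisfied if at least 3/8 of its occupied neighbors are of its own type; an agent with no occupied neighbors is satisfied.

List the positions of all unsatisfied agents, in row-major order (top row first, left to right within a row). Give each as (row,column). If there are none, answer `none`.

(0,0)P 1/1 ✓
(0,3)Q 1/1 ✓
(1,0)P 2/2 ✓
(1,3)Q 2/2 ✓
(2,1)P 2/3 ✓
(2,2)Q 1/2 ✓
(3,0)P 2/2 ✓
(3,4)Q 1/1 ✓
(4,0)P 2/3 ✓
(4,2)Q 1/4 ✗
(4,3)Q 2/4 ✓
(5,0)Q 0/3 ✗
(5,1)P 3/6 ✓
(5,2)P 2/5 ✓
(5,3)P 1/4 ✗
(6,0)P 1/2 ✓
(6,2)Q 0/3 ✗

(4,2), (5,0), (5,3), (6,2)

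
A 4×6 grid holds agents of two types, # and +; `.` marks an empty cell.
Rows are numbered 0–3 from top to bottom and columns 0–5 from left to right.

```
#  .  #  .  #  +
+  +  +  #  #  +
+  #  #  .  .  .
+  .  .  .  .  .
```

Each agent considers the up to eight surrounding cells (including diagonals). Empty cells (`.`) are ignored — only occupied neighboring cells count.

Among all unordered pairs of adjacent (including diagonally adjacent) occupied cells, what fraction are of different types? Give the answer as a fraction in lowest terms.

Scan each occupied cell's neighbors to the right and below (and the two forward diagonals) so each pair is counted once.
Row 0: #(0,0)–+(1,0)≠ #(0,0)–+(1,1)≠ #(0,2)–+(1,2)≠ #(0,2)–#(1,3)= #(0,2)–+(1,1)≠ #(0,4)–+(0,5)≠ #(0,4)–#(1,4)= #(0,4)–+(1,5)≠ #(0,4)–#(1,3)= +(0,5)–+(1,5)= +(0,5)–#(1,4)≠  → 7/11 unlike.
Row 1: +(1,0)–+(1,1)= +(1,0)–+(2,0)= +(1,0)–#(2,1)≠ +(1,1)–+(1,2)= +(1,1)–#(2,1)≠ +(1,1)–#(2,2)≠ +(1,1)–+(2,0)= +(1,2)–#(1,3)≠ +(1,2)–#(2,2)≠ +(1,2)–#(2,1)≠ #(1,3)–#(1,4)= #(1,3)–#(2,2)= #(1,4)–+(1,5)≠  → 7/13 unlike.
Row 2: +(2,0)–#(2,1)≠ +(2,0)–+(3,0)= #(2,1)–#(2,2)= #(2,1)–+(3,0)≠  → 2/4 unlike.
Total adjacent occupied pairs: 28; unlike-type pairs: 16.
16/28 reduces to 4/7.

4/7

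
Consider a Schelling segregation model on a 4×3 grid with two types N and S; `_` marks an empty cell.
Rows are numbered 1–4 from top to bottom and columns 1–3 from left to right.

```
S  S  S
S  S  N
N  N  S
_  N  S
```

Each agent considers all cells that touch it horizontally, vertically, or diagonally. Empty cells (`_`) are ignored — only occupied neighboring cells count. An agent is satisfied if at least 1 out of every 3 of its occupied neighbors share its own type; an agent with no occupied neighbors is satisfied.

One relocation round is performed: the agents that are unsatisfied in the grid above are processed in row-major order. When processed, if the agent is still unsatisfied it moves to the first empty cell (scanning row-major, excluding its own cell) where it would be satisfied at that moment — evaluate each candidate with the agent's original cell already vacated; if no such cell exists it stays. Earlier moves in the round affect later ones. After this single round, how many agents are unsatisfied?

Initially unsatisfied (in order): (2,3).
  (2,3) → (4,1).
Resulting grid:
S S S
S S _
N N S
N N S
All satisfied now.

0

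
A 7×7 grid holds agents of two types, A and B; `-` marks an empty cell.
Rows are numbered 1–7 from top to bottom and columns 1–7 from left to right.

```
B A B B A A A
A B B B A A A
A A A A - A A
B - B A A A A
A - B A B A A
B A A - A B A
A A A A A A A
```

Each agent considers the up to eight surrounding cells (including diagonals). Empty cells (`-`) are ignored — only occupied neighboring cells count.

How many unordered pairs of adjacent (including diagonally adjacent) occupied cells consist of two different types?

Scan each occupied cell's neighbors to the right and below (and the two forward diagonals) so each pair is counted once.
Row 1: B(1,1)–A(1,2)≠ B(1,1)–A(2,1)≠ B(1,1)–B(2,2)= A(1,2)–B(1,3)≠ A(1,2)–B(2,2)≠ A(1,2)–B(2,3)≠ A(1,2)–A(2,1)= B(1,3)–B(1,4)= B(1,3)–B(2,3)= B(1,3)–B(2,4)= B(1,3)–B(2,2)= B(1,4)–A(1,5)≠ B(1,4)–B(2,4)= B(1,4)–A(2,5)≠ B(1,4)–B(2,3)= A(1,5)–A(1,6)= A(1,5)–A(2,5)= A(1,5)–A(2,6)= A(1,5)–B(2,4)≠ A(1,6)–A(1,7)= A(1,6)–A(2,6)= A(1,6)–A(2,7)= A(1,6)–A(2,5)= A(1,7)–A(2,7)= A(1,7)–A(2,6)=  → 8/25 unlike.
Row 2: A(2,1)–B(2,2)≠ A(2,1)–A(3,1)= A(2,1)–A(3,2)= B(2,2)–B(2,3)= B(2,2)–A(3,2)≠ B(2,2)–A(3,3)≠ B(2,2)–A(3,1)≠ B(2,3)–B(2,4)= B(2,3)–A(3,3)≠ B(2,3)–A(3,4)≠ B(2,3)–A(3,2)≠ B(2,4)–A(2,5)≠ B(2,4)–A(3,4)≠ B(2,4)–A(3,3)≠ A(2,5)–A(2,6)= A(2,5)–A(3,6)= A(2,5)–A(3,4)= A(2,6)–A(2,7)= A(2,6)–A(3,6)= A(2,6)–A(3,7)= A(2,7)–A(3,7)= A(2,7)–A(3,6)=  → 10/22 unlike.
Row 3: A(3,1)–A(3,2)= A(3,1)–B(4,1)≠ A(3,2)–A(3,3)= A(3,2)–B(4,3)≠ A(3,2)–B(4,1)≠ A(3,3)–A(3,4)= A(3,3)–B(4,3)≠ A(3,3)–A(4,4)= A(3,4)–A(4,4)= A(3,4)–A(4,5)= A(3,4)–B(4,3)≠ A(3,6)–A(3,7)= A(3,6)–A(4,6)= A(3,6)–A(4,7)= A(3,6)–A(4,5)= A(3,7)–A(4,7)= A(3,7)–A(4,6)=  → 5/17 unlike.
Row 4: B(4,1)–A(5,1)≠ B(4,3)–A(4,4)≠ B(4,3)–B(5,3)= B(4,3)–A(5,4)≠ A(4,4)–A(4,5)= A(4,4)–A(5,4)= A(4,4)–B(5,5)≠ A(4,4)–B(5,3)≠ A(4,5)–A(4,6)= A(4,5)–B(5,5)≠ A(4,5)–A(5,6)= A(4,5)–A(5,4)= A(4,6)–A(4,7)= A(4,6)–A(5,6)= A(4,6)–A(5,7)= A(4,6)–B(5,5)≠ A(4,7)–A(5,7)= A(4,7)–A(5,6)=  → 7/18 unlike.
Row 5: A(5,1)–B(6,1)≠ A(5,1)–A(6,2)= B(5,3)–A(5,4)≠ B(5,3)–A(6,3)≠ B(5,3)–A(6,2)≠ A(5,4)–B(5,5)≠ A(5,4)–A(6,5)= A(5,4)–A(6,3)= B(5,5)–A(5,6)≠ B(5,5)–A(6,5)≠ B(5,5)–B(6,6)= A(5,6)–A(5,7)= A(5,6)–B(6,6)≠ A(5,6)–A(6,7)= A(5,6)–A(6,5)= A(5,7)–A(6,7)= A(5,7)–B(6,6)≠  → 9/17 unlike.
Row 6: B(6,1)–A(6,2)≠ B(6,1)–A(7,1)≠ B(6,1)–A(7,2)≠ A(6,2)–A(6,3)= A(6,2)–A(7,2)= A(6,2)–A(7,3)= A(6,2)–A(7,1)= A(6,3)–A(7,3)= A(6,3)–A(7,4)= A(6,3)–A(7,2)= A(6,5)–B(6,6)≠ A(6,5)–A(7,5)= A(6,5)–A(7,6)= A(6,5)–A(7,4)= B(6,6)–A(6,7)≠ B(6,6)–A(7,6)≠ B(6,6)–A(7,7)≠ B(6,6)–A(7,5)≠ A(6,7)–A(7,7)= A(6,7)–A(7,6)=  → 8/20 unlike.
Row 7: A(7,1)–A(7,2)= A(7,2)–A(7,3)= A(7,3)–A(7,4)= A(7,4)–A(7,5)= A(7,5)–A(7,6)= A(7,6)–A(7,7)=  → 0/6 unlike.
Total adjacent occupied pairs: 125; unlike-type pairs: 47.

47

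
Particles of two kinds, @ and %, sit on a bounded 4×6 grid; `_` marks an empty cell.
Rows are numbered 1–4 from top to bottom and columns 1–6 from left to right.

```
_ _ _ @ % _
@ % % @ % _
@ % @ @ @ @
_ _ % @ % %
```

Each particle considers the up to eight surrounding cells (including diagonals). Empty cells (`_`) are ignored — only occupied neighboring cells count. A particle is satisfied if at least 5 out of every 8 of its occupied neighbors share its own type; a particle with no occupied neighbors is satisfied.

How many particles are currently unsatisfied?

17

Row 1: (1,4)@ 1/4 unhappy · (1,5)% 1/3 unhappy
Row 2: (2,1)@ 1/3 unhappy · (2,2)% 2/5 unhappy · (2,3)% 2/6 unhappy · (2,4)@ 4/7 unhappy · (2,5)% 1/6 unhappy
Row 3: (3,1)@ 1/3 unhappy · (3,2)% 3/6 unhappy · (3,3)@ 3/7 unhappy · (3,4)@ 4/8 unhappy · (3,5)@ 4/7 unhappy · (3,6)@ 1/4 unhappy
Row 4: (4,3)% 1/4 unhappy · (4,4)@ 3/5 unhappy · (4,5)% 1/5 unhappy · (4,6)% 1/3 unhappy
Unsatisfied: (1,4), (1,5), (2,1), (2,2), (2,3), (2,4), (2,5), (3,1), (3,2), (3,3), (3,4), (3,5), (3,6), (4,3), (4,4), (4,5), (4,6) — 17 in total.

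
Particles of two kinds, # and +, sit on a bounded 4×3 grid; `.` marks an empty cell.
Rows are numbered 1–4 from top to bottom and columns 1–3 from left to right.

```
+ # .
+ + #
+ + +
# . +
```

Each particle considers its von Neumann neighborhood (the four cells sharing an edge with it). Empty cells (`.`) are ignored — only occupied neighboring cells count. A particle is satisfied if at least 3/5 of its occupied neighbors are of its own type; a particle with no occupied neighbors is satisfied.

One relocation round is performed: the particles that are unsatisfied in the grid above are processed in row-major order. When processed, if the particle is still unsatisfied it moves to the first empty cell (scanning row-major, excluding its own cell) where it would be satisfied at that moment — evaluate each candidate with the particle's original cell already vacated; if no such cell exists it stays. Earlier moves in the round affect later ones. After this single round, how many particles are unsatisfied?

2

Initially unsatisfied (in order): (1,1), (1,2), (2,2), (2,3), (4,1).
  (1,1) → (4,2).
  (1,2) → (1,3).
  (2,2): now satisfied by earlier moves; stays.
  (2,3): no empty cell satisfies it; stays.
  (4,1): no empty cell satisfies it; stays.
Resulting grid:
. . #
+ + #
+ + +
# + +
Unsatisfied now: (2,3), (4,1).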